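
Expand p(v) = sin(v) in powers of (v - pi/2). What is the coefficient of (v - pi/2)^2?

Compute the successive derivatives at the expansion point and divide by k!.
p(pi/2) = 1
p′(pi/2) = 0
p′′(pi/2) = -1
The Taylor polynomial is Σ p^(k)(pi/2)/k! · (v - pi/2)^k.

-1/2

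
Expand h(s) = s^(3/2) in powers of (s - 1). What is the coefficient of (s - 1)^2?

3/8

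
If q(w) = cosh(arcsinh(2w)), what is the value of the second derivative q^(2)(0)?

4

Substitute the inner expansion into the outer series and collect powers.
From the series, [w^2] q = 2; multiply by 2! = 2 to get 4.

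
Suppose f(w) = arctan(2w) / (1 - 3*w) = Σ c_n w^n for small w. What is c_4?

Multiply the numerator's expansion by the denominator's geometric series.
So c_4 = f^(4)(0)/4! = 46.

46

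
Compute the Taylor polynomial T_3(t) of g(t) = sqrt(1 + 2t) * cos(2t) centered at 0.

-3*t^3/2 - 5*t^2/2 + t + 1

Multiply the two series term by term and collect like powers.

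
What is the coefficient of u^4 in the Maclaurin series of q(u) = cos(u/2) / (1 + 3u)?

30673/384

Take the Cauchy product of the two expansions.
q(0) = 1
q′(0) = -3
q′′(0) = 71/4
q′′′(0) = -639/4
q^(4)(0) = 30673/16
So c_4 = q^(4)(0)/4! = 30673/384.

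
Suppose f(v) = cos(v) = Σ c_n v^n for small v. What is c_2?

-1/2

f(0) = 1
f′(0) = 0
f′′(0) = -1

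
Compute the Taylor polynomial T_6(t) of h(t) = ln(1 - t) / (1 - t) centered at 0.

-49*t^6/20 - 137*t^5/60 - 25*t^4/12 - 11*t^3/6 - 3*t^2/2 - t

Expand 1/(denominator) as a geometric series and multiply by the numerator's series.
h(0) = 0
h′(0) = -1
h′′(0) = -3
h′′′(0) = -11
h^(4)(0) = -50
h^(5)(0) = -274
h^(6)(0) = -1764
Dividing each by k! gives the coefficients c_0, ..., c_6.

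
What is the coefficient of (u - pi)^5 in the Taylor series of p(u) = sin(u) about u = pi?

Use the known series and substitute for the argument.
p(pi) = 0
p′(pi) = -1
p′′(pi) = 0
p′′′(pi) = 1
p^(4)(pi) = 0
p^(5)(pi) = -1
So c_5 = p^(5)(pi)/5! = -1/120.

-1/120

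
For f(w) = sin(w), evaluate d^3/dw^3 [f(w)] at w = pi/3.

Use the known series and substitute for the argument.
From the series, [(w - pi/3)^3] f = -1/12; multiply by 3! = 6 to get -1/2.

-1/2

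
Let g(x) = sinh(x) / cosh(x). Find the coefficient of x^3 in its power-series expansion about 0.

-1/3

Invert the denominator's series and multiply.
g(0) = 0
g′(0) = 1
g′′(0) = 0
g′′′(0) = -2
Dividing each by k! gives the coefficients c_0, ..., c_3.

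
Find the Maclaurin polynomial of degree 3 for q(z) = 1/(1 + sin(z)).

Compose series: expand the inner function first, then feed it into the outer expansion.
[z^0] = 1;  [z^1] = -1;  [z^2] = 1;  [z^3] = -5/6.

-5*z^3/6 + z^2 - z + 1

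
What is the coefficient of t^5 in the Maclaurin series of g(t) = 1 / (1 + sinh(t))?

Write 1/(1+u) = 1 - u + u^2 - u^3 + ... and substitute the series for u.
g(0) = 1
g′(0) = -1
g′′(0) = 2
g′′′(0) = -7
g^(4)(0) = 32
g^(5)(0) = -181

-181/120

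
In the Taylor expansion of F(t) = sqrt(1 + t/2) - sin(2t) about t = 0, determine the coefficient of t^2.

Expand each term separately and add.
So c_2 = F′′(0)/2! = -1/32.

-1/32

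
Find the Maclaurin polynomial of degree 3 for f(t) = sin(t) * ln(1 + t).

Multiply the two series term by term and collect like powers.

-t^3/2 + t^2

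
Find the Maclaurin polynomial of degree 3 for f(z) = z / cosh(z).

-z^3/2 + z

Divide the numerator series by the denominator series (power-series long division).
[z^0] = 0;  [z^1] = 1;  [z^2] = 0;  [z^3] = -1/2.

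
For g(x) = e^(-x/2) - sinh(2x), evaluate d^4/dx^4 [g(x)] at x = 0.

1/16

Add the two expansions coefficient-wise.
From the series, [x^4] g = 1/384; multiply by 4! = 24 to get 1/16.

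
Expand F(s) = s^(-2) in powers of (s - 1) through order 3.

Apply the Taylor formula c_k = f^(k)(a)/k!.
[(s - 1)^0] = 1;  [(s - 1)^1] = -2;  [(s - 1)^2] = 3;  [(s - 1)^3] = -4.

-4*(s - 1)^3 + 3*(s - 1)^2 - 2*(s - 1) + 1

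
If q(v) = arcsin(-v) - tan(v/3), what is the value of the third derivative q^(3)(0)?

Combine the two series term by term.
The coefficient of v^3 in the expansion is -29/162, so q′′′(0) = 3! * (-29/162) = -29/27.

-29/27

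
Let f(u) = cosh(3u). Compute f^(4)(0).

81

From the series, [u^4] f = 27/8; multiply by 4! = 24 to get 81.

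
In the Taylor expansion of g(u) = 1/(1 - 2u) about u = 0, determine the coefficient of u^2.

Differentiate repeatedly and evaluate at the center.

4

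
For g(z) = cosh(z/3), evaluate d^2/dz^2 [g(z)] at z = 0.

The coefficient of z^2 in the expansion is 1/18, so g′′(0) = 2! * (1/18) = 1/9.

1/9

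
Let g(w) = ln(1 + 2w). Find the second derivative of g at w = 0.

-4

The coefficient of w^2 in the expansion is -2, so g′′(0) = 2! * (-2) = -4.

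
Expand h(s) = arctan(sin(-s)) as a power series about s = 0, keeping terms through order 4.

Substitute the inner expansion into the outer series and collect powers.
[s^0] = 0;  [s^1] = -1;  [s^2] = 0;  [s^3] = 1/2;  [s^4] = 0.

s^3/2 - s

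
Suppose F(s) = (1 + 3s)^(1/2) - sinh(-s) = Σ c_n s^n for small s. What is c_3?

Combine the two series term by term.
F(0) = 1
F′(0) = 5/2
F′′(0) = -9/4
F′′′(0) = 89/8
Then c_k = F^(k)(0)/k! gives each Taylor coefficient.

89/48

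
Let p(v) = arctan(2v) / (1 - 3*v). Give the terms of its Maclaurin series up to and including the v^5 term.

722*v^5/5 + 46*v^4 + 46*v^3/3 + 6*v^2 + 2*v

Expand 1/(denominator) as a geometric series and multiply by the numerator's series.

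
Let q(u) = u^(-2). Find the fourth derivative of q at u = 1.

Apply the Taylor formula c_k = f^(k)(a)/k!.
The coefficient of (u - 1)^4 in the expansion is 5, so q^(4)(1) = 4! * (5) = 120.

120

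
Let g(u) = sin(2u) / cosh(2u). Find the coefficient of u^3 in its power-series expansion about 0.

Invert the denominator's series and multiply.
g(0) = 0
g′(0) = 2
g′′(0) = 0
g′′′(0) = -32
Dividing each by k! gives the coefficients c_0, ..., c_3.

-16/3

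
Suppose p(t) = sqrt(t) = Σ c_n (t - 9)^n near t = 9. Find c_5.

7/5038848

p(9) = 3
p′(9) = 1/6
p′′(9) = -1/108
p′′′(9) = 1/648
p^(4)(9) = -5/11664
p^(5)(9) = 35/209952
So c_5 = p^(5)(9)/5! = 7/5038848.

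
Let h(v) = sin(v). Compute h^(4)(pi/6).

1/2

The coefficient of (v - pi/6)^4 in the expansion is 1/48, so h^(4)(pi/6) = 4! * (1/48) = 1/2.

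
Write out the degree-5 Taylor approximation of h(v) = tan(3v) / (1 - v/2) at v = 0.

2787*v^5/80 + 39*v^4/8 + 39*v^3/4 + 3*v^2/2 + 3*v

Multiply the two series term by term and collect like powers.
[v^0] = 0;  [v^1] = 3;  [v^2] = 3/2;  [v^3] = 39/4;  [v^4] = 39/8;  [v^5] = 2787/80.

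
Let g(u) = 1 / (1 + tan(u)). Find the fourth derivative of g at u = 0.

40

Write 1/(1+u) = 1 - u + u^2 - u^3 + ... and substitute the series for u.
From the series, [u^4] g = 5/3; multiply by 4! = 24 to get 40.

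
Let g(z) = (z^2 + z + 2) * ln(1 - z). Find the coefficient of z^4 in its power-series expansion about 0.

-4/3

Distribute the polynomial across the series and collect like powers.
g(0) = 0
g′(0) = -2
g′′(0) = -4
g′′′(0) = -13
g^(4)(0) = -32
So c_4 = g^(4)(0)/4! = -4/3.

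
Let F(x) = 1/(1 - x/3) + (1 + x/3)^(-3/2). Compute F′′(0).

Expand each term separately and add.
From the series, [x^2] F = 23/72; multiply by 2! = 2 to get 23/36.

23/36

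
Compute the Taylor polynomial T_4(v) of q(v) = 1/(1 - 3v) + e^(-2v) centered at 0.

245*v^4/3 + 77*v^3/3 + 11*v^2 + v + 2

Combine the two series term by term.
q(0) = 2
q′(0) = 1
q′′(0) = 22
q′′′(0) = 154
q^(4)(0) = 1960
Then c_k = q^(k)(0)/k! gives each Taylor coefficient.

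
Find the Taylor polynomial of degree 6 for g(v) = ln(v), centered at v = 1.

Differentiate repeatedly and evaluate at the center.
[(v - 1)^0] = 0;  [(v - 1)^1] = 1;  [(v - 1)^2] = -1/2;  [(v - 1)^3] = 1/3;  [(v - 1)^4] = -1/4;  [(v - 1)^5] = 1/5;  [(v - 1)^6] = -1/6.

-(v - 1)^6/6 + (v - 1)^5/5 - (v - 1)^4/4 + (v - 1)^3/3 - (v - 1)^2/2 + (v - 1)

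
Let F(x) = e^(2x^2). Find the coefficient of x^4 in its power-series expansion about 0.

F(0) = 1
F′(0) = 0
F′′(0) = 4
F′′′(0) = 0
F^(4)(0) = 48
So c_4 = F^(4)(0)/4! = 2.

2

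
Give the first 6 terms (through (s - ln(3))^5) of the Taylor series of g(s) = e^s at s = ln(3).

(s - ln(3))^5/40 + (s - ln(3))^4/8 + (s - ln(3))^3/2 + 3*(s - ln(3))^2/2 + 3*(s - ln(3)) + 3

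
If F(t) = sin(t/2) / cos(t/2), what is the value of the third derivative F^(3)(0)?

Invert the denominator's series and multiply.
The coefficient of t^3 in the expansion is 1/24, so F′′′(0) = 3! * (1/24) = 1/4.

1/4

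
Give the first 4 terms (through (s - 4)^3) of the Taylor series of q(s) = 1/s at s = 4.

-(s - 4)^3/256 + (s - 4)^2/64 - (s - 4)/16 + 1/4

Differentiate repeatedly and evaluate at the center.
q(4) = 1/4
q′(4) = -1/16
q′′(4) = 1/32
q′′′(4) = -3/128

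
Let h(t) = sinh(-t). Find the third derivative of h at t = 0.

The coefficient of t^3 in the expansion is -1/6, so h′′′(0) = 3! * (-1/6) = -1.

-1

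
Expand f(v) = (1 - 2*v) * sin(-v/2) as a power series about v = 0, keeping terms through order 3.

Multiply each power in the prefactor through the base expansion.

v^3/48 + v^2 - v/2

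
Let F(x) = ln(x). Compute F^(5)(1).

24

From the series, [(x - 1)^5] F = 1/5; multiply by 5! = 120 to get 24.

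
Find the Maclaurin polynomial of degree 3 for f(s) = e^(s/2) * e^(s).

Expand each factor separately, then convolve coefficients.
f(0) = 1
f′(0) = 3/2
f′′(0) = 9/4
f′′′(0) = 27/8
Dividing each by k! gives the coefficients c_0, ..., c_3.

9*s^3/16 + 9*s^2/8 + 3*s/2 + 1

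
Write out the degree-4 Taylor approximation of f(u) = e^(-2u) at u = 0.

2*u^4/3 - 4*u^3/3 + 2*u^2 - 2*u + 1

f(0) = 1
f′(0) = -2
f′′(0) = 4
f′′′(0) = -8
f^(4)(0) = 16
Dividing each by k! gives the coefficients c_0, ..., c_4.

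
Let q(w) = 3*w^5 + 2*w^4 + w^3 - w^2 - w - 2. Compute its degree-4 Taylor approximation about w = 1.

Differentiate repeatedly and evaluate at the center.
q(1) = 2
q′(1) = 23
q′′(1) = 88
q′′′(1) = 234
q^(4)(1) = 408
Then c_k = q^(k)(1)/k! gives each Taylor coefficient.

17*(w - 1)^4 + 39*(w - 1)^3 + 44*(w - 1)^2 + 23*(w - 1) + 2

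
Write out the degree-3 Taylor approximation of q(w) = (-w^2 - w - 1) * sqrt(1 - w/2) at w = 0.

37*w^3/128 - 23*w^2/32 - 3*w/4 - 1

Multiply each power in the prefactor through the base expansion.
[w^0] = -1;  [w^1] = -3/4;  [w^2] = -23/32;  [w^3] = 37/128.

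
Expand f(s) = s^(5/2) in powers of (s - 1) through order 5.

[(s - 1)^0] = 1;  [(s - 1)^1] = 5/2;  [(s - 1)^2] = 15/8;  [(s - 1)^3] = 5/16;  [(s - 1)^4] = -5/128;  [(s - 1)^5] = 3/256.

3*(s - 1)^5/256 - 5*(s - 1)^4/128 + 5*(s - 1)^3/16 + 15*(s - 1)^2/8 + 5*(s - 1)/2 + 1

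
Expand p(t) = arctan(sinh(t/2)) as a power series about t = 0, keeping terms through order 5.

Plug the Maclaurin series of the inner function into that of the outer and collect terms.
p(0) = 0
p′(0) = 1/2
p′′(0) = 0
p′′′(0) = -1/8
p^(4)(0) = 0
p^(5)(0) = 5/32
The Taylor polynomial is Σ p^(k)(0)/k! · t^k.

t^5/768 - t^3/48 + t/2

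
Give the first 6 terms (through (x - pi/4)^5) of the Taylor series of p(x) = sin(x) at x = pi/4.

[(x - pi/4)^0] = sqrt(2)/2;  [(x - pi/4)^1] = sqrt(2)/2;  [(x - pi/4)^2] = -sqrt(2)/4;  [(x - pi/4)^3] = -sqrt(2)/12;  [(x - pi/4)^4] = sqrt(2)/48;  [(x - pi/4)^5] = sqrt(2)/240.

sqrt(2)*(x - pi/4)^5/240 + sqrt(2)*(x - pi/4)^4/48 - sqrt(2)*(x - pi/4)^3/12 - sqrt(2)*(x - pi/4)^2/4 + sqrt(2)*(x - pi/4)/2 + sqrt(2)/2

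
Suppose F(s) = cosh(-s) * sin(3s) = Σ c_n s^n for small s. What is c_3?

-3

Expand each factor separately, then convolve coefficients.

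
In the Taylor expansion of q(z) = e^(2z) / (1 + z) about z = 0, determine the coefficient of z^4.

1/3

Multiply the two series term by term and collect like powers.
[z^0] = 1;  [z^1] = 1;  [z^2] = 1;  [z^3] = 1/3;  [z^4] = 1/3.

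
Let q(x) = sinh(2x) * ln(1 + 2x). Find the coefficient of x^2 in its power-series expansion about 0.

4

Take the Cauchy product of the two expansions.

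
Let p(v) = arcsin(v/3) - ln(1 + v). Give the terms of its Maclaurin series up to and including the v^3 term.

-53*v^3/162 + v^2/2 - 2*v/3

Expand each term separately and add.
p(0) = 0
p′(0) = -2/3
p′′(0) = 1
p′′′(0) = -53/27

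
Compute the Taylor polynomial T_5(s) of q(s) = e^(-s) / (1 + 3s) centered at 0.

Take the Cauchy product of the two expansions.
[s^0] = 1;  [s^1] = -4;  [s^2] = 25/2;  [s^3] = -113/3;  [s^4] = 2713/24;  [s^5] = -5087/15.

-5087*s^5/15 + 2713*s^4/24 - 113*s^3/3 + 25*s^2/2 - 4*s + 1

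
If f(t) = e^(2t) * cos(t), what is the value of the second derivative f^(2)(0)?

3

Expand each factor separately, then convolve coefficients.
The coefficient of t^2 in the expansion is 3/2, so f′′(0) = 2! * (3/2) = 3.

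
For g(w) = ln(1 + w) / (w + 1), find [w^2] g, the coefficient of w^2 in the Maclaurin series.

-3/2

Multiply the numerator's expansion by the denominator's geometric series.
g(0) = 0
g′(0) = 1
g′′(0) = -3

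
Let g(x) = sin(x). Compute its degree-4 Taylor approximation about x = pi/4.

Apply the Taylor formula c_k = f^(k)(a)/k!.

sqrt(2)*(x - pi/4)^4/48 - sqrt(2)*(x - pi/4)^3/12 - sqrt(2)*(x - pi/4)^2/4 + sqrt(2)*(x - pi/4)/2 + sqrt(2)/2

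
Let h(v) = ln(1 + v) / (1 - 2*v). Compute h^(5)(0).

1564

Expand 1/(denominator) as a geometric series and multiply by the numerator's series.
The coefficient of v^5 in the expansion is 391/30, so h^(5)(0) = 5! * (391/30) = 1564.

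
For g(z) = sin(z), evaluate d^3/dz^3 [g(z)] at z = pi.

The coefficient of (z - pi)^3 in the expansion is 1/6, so g′′′(pi) = 3! * (1/6) = 1.

1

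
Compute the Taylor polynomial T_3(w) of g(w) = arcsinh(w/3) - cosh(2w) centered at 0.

Add the two expansions coefficient-wise.
g(0) = -1
g′(0) = 1/3
g′′(0) = -4
g′′′(0) = -1/27

-w^3/162 - 2*w^2 + w/3 - 1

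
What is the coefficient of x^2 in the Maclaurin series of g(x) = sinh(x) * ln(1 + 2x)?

Multiply the two series term by term and collect like powers.
[x^0] = 0;  [x^1] = 0;  [x^2] = 2.
So c_2 = g′′(0)/2! = 2.

2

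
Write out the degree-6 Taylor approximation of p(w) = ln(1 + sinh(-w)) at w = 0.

Compose series: expand the inner function first, then feed it into the outer expansion.
[w^0] = 0;  [w^1] = -1;  [w^2] = -1/2;  [w^3] = -1/2;  [w^4] = -5/12;  [w^5] = -3/8;  [w^6] = -16/45.

-16*w^6/45 - 3*w^5/8 - 5*w^4/12 - w^3/2 - w^2/2 - w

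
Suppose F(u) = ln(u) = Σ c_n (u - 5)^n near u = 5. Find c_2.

Differentiate repeatedly and evaluate at the center.
F(5) = ln(5)
F′(5) = 1/5
F′′(5) = -1/25
Dividing each by k! gives the coefficients c_0, ..., c_2.

-1/50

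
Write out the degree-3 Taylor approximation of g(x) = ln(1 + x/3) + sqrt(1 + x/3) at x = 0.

19*x^3/1296 - 5*x^2/72 + x/2 + 1

Add the two expansions coefficient-wise.
g(0) = 1
g′(0) = 1/2
g′′(0) = -5/36
g′′′(0) = 19/216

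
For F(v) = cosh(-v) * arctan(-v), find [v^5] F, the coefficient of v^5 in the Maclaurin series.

-3/40

Write out both Maclaurin series and multiply, keeping only the needed powers.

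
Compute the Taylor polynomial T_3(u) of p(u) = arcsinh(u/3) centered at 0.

-u^3/162 + u/3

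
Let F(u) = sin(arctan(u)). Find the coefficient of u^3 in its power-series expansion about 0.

-1/2

Substitute the inner expansion into the outer series and collect powers.
F(0) = 0
F′(0) = 1
F′′(0) = 0
F′′′(0) = -3
So c_3 = F′′′(0)/3! = -1/2.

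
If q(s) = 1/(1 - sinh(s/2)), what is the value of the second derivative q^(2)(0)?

Compose series: expand the inner function first, then feed it into the outer expansion.
From the series, [s^2] q = 1/4; multiply by 2! = 2 to get 1/2.

1/2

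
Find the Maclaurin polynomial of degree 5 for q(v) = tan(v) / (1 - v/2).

Expand each factor separately, then convolve coefficients.

67*v^5/240 + 7*v^4/24 + 7*v^3/12 + v^2/2 + v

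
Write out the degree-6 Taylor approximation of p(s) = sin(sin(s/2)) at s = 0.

s^5/320 - s^3/24 + s/2

Compose series: expand the inner function first, then feed it into the outer expansion.
p(0) = 0
p′(0) = 1/2
p′′(0) = 0
p′′′(0) = -1/4
p^(4)(0) = 0
p^(5)(0) = 3/8
p^(6)(0) = 0
Dividing each by k! gives the coefficients c_0, ..., c_6.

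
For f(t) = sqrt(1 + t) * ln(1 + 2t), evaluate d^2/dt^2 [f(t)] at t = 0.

Expand each factor separately, then convolve coefficients.
From the series, [t^2] f = -1; multiply by 2! = 2 to get -2.

-2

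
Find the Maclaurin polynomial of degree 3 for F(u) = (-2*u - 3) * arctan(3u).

27*u^3 - 6*u^2 - 9*u

Multiply each power in the prefactor through the base expansion.
F(0) = 0
F′(0) = -9
F′′(0) = -12
F′′′(0) = 162
Then c_k = F^(k)(0)/k! gives each Taylor coefficient.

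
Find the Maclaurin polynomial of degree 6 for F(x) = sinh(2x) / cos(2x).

48*x^5/5 + 16*x^3/3 + 2*x

Invert the denominator's series and multiply.
F(0) = 0
F′(0) = 2
F′′(0) = 0
F′′′(0) = 32
F^(4)(0) = 0
F^(5)(0) = 1152
F^(6)(0) = 0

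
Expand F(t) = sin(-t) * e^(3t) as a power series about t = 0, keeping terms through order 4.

-4*t^4 - 13*t^3/3 - 3*t^2 - t

Write out both Maclaurin series and multiply, keeping only the needed powers.
F(0) = 0
F′(0) = -1
F′′(0) = -6
F′′′(0) = -26
F^(4)(0) = -96
The Taylor polynomial is Σ F^(k)(0)/k! · t^k.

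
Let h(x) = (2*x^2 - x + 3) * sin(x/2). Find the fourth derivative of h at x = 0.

1/2

Shift and add copies of the series according to the polynomial's terms.
The coefficient of x^4 in the expansion is 1/48, so h^(4)(0) = 4! * (1/48) = 1/2.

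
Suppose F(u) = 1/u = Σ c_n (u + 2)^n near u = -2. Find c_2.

-1/8

Differentiate repeatedly and evaluate at the center.
F(-2) = -1/2
F′(-2) = -1/4
F′′(-2) = -1/4
So c_2 = F′′(-2)/2! = -1/8.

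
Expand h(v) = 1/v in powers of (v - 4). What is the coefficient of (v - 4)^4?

[(v - 4)^0] = 1/4;  [(v - 4)^1] = -1/16;  [(v - 4)^2] = 1/64;  [(v - 4)^3] = -1/256;  [(v - 4)^4] = 1/1024.

1/1024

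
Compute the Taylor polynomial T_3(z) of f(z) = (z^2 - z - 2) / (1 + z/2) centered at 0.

Multiply each power in the prefactor through the base expansion.
f(0) = -2
f′(0) = 0
f′′(0) = 2
f′′′(0) = -3
Then c_k = f^(k)(0)/k! gives each Taylor coefficient.

-z^3/2 + z^2 - 2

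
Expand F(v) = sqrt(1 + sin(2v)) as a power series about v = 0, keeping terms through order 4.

Plug the Maclaurin series of the inner function into that of the outer and collect terms.

v^4/24 - v^3/6 - v^2/2 + v + 1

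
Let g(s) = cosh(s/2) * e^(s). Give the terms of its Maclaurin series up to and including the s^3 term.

7*s^3/24 + 5*s^2/8 + s + 1

Take the Cauchy product of the two expansions.
g(0) = 1
g′(0) = 1
g′′(0) = 5/4
g′′′(0) = 7/4
Then c_k = g^(k)(0)/k! gives each Taylor coefficient.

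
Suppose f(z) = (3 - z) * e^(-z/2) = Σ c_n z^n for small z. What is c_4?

Multiply each power in the prefactor through the base expansion.
f(0) = 3
f′(0) = -5/2
f′′(0) = 7/4
f′′′(0) = -9/8
f^(4)(0) = 11/16
So c_4 = f^(4)(0)/4! = 11/384.

11/384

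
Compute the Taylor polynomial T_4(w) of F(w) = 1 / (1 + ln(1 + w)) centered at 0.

11*w^4/3 - 7*w^3/3 + 3*w^2/2 - w + 1

Use the geometric series for the reciprocal, then substitute.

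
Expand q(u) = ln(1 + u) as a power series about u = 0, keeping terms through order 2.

-u^2/2 + u

q(0) = 0
q′(0) = 1
q′′(0) = -1
Then c_k = q^(k)(0)/k! gives each Taylor coefficient.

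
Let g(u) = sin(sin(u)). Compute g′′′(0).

Plug the Maclaurin series of the inner function into that of the outer and collect terms.
The coefficient of u^3 in the expansion is -1/3, so g′′′(0) = 3! * (-1/3) = -2.

-2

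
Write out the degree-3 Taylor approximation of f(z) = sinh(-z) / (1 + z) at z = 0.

Multiply the two series term by term and collect like powers.

-7*z^3/6 + z^2 - z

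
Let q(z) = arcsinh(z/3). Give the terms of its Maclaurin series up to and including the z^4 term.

-z^3/162 + z/3

[z^0] = 0;  [z^1] = 1/3;  [z^2] = 0;  [z^3] = -1/162;  [z^4] = 0.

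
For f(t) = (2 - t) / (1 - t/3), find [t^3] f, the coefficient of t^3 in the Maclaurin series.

Shift and add copies of the series according to the polynomial's terms.
f(0) = 2
f′(0) = -1/3
f′′(0) = -2/9
f′′′(0) = -2/9

-1/27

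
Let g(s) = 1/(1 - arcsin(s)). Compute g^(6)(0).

Compose series: expand the inner function first, then feed it into the outer expansion.
The coefficient of s^6 in the expansion is 83/45, so g^(6)(0) = 6! * (83/45) = 1328.

1328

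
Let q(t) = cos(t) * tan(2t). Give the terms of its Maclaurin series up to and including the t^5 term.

181*t^5/60 + 5*t^3/3 + 2*t

Write out both Maclaurin series and multiply, keeping only the needed powers.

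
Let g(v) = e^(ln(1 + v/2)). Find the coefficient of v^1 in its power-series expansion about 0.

1/2

Let u equal the inner series; expand the outer function in u and truncate.
g(0) = 1
g′(0) = 1/2
Dividing each by k! gives the coefficients c_0, ..., c_1.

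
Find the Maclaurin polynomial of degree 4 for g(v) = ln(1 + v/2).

Apply the Taylor formula c_k = f^(k)(a)/k!.
g(0) = 0
g′(0) = 1/2
g′′(0) = -1/4
g′′′(0) = 1/4
g^(4)(0) = -3/8

-v^4/64 + v^3/24 - v^2/8 + v/2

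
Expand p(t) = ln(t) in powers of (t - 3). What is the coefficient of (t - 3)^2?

-1/18

Use the known series and substitute for the argument.
[(t - 3)^0] = ln(3);  [(t - 3)^1] = 1/3;  [(t - 3)^2] = -1/18.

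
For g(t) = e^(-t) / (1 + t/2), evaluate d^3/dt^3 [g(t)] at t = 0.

-19/4

Expand each factor separately, then convolve coefficients.
From the series, [t^3] g = -19/24; multiply by 3! = 6 to get -19/4.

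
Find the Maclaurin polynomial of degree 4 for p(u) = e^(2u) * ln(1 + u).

Take the Cauchy product of the two expansions.
p(0) = 0
p′(0) = 1
p′′(0) = 3
p′′′(0) = 8
p^(4)(0) = 18
Dividing each by k! gives the coefficients c_0, ..., c_4.

3*u^4/4 + 4*u^3/3 + 3*u^2/2 + u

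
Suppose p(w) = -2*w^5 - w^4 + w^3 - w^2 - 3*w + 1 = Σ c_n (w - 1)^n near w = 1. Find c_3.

p(1) = -5
p′(1) = -16
p′′(1) = -48
p′′′(1) = -138
So c_3 = p′′′(1)/3! = -23.

-23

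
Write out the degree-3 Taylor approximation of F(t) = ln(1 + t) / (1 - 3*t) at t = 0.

47*t^3/6 + 5*t^2/2 + t

Expand 1/(denominator) as a geometric series and multiply by the numerator's series.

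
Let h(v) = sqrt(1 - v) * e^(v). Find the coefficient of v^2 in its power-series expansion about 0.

-1/8

Multiply the two series term by term and collect like powers.
h(0) = 1
h′(0) = 1/2
h′′(0) = -1/4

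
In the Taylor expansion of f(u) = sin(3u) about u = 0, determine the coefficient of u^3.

-9/2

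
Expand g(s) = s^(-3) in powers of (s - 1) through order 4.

g(1) = 1
g′(1) = -3
g′′(1) = 12
g′′′(1) = -60
g^(4)(1) = 360
Dividing each by k! gives the coefficients c_0, ..., c_4.

15*(s - 1)^4 - 10*(s - 1)^3 + 6*(s - 1)^2 - 3*(s - 1) + 1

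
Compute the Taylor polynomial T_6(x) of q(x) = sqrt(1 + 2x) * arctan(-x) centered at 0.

-109*x^6/120 + 31*x^5/120 - x^4/6 + 5*x^3/6 - x^2 - x

Take the Cauchy product of the two expansions.
q(0) = 0
q′(0) = -1
q′′(0) = -2
q′′′(0) = 5
q^(4)(0) = -4
q^(5)(0) = 31
q^(6)(0) = -654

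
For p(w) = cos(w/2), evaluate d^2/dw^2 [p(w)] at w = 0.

Compute the successive derivatives at the expansion point and divide by k!.
The coefficient of w^2 in the expansion is -1/8, so p′′(0) = 2! * (-1/8) = -1/4.

-1/4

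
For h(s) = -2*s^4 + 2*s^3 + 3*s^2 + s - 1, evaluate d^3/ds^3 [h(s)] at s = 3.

-132

The coefficient of (s - 3)^3 in the expansion is -22, so h′′′(3) = 3! * (-22) = -132.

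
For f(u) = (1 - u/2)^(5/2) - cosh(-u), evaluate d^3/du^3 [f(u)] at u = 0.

Add the two expansions coefficient-wise.
The coefficient of u^3 in the expansion is -5/128, so f′′′(0) = 3! * (-5/128) = -15/64.

-15/64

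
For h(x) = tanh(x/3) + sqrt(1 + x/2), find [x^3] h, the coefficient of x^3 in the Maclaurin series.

-47/10368

Combine the two series term by term.
h(0) = 1
h′(0) = 7/12
h′′(0) = -1/16
h′′′(0) = -47/1728
Dividing each by k! gives the coefficients c_0, ..., c_3.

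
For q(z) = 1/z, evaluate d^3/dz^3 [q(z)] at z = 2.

-3/8

From the series, [(z - 2)^3] q = -1/16; multiply by 3! = 6 to get -3/8.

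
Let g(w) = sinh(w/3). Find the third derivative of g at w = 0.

From the series, [w^3] g = 1/162; multiply by 3! = 6 to get 1/27.

1/27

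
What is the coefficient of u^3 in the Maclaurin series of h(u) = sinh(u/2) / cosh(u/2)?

-1/24

Divide the numerator series by the denominator series (power-series long division).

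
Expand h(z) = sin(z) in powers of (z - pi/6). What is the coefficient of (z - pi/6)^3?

Compute the successive derivatives at the expansion point and divide by k!.
h(pi/6) = 1/2
h′(pi/6) = sqrt(3)/2
h′′(pi/6) = -1/2
h′′′(pi/6) = -sqrt(3)/2
Then c_k = h^(k)(pi/6)/k! gives each Taylor coefficient.

-sqrt(3)/12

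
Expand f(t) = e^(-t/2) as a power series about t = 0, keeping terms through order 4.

t^4/384 - t^3/48 + t^2/8 - t/2 + 1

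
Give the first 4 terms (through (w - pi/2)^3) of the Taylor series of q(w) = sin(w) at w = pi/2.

q(pi/2) = 1
q′(pi/2) = 0
q′′(pi/2) = -1
q′′′(pi/2) = 0

1 - (w - pi/2)^2/2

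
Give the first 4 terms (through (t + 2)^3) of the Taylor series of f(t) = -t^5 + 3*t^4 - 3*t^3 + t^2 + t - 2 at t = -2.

-67*(t + 2)^3 + 171*(t + 2)^2 - 215*(t + 2) + 104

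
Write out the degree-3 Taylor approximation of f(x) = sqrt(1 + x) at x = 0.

[x^0] = 1;  [x^1] = 1/2;  [x^2] = -1/8;  [x^3] = 1/16.

x^3/16 - x^2/8 + x/2 + 1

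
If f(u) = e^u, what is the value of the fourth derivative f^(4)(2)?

Compute the successive derivatives at the expansion point and divide by k!.
The coefficient of (u - 2)^4 in the expansion is e^(2)/24, so f^(4)(2) = 4! * (e^(2)/24) = e^(2).

e^(2)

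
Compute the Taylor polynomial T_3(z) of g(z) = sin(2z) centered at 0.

Use the known series and substitute for the argument.
g(0) = 0
g′(0) = 2
g′′(0) = 0
g′′′(0) = -8
The Taylor polynomial is Σ g^(k)(0)/k! · z^k.

-4*z^3/3 + 2*z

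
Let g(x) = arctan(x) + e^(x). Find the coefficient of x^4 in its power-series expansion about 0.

1/24

Add the two expansions coefficient-wise.
[x^0] = 1;  [x^1] = 2;  [x^2] = 1/2;  [x^3] = -1/6;  [x^4] = 1/24.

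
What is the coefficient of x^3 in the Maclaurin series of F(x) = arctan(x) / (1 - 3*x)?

26/3

Use 1/(1 - r) = Σ r^k on the denominator, then take the Cauchy product.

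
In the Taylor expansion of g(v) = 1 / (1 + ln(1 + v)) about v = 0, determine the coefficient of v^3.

-7/3

Use the geometric series for the reciprocal, then substitute.
g(0) = 1
g′(0) = -1
g′′(0) = 3
g′′′(0) = -14
So c_3 = g′′′(0)/3! = -7/3.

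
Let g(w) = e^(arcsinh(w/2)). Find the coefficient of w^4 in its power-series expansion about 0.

Plug the Maclaurin series of the inner function into that of the outer and collect terms.
g(0) = 1
g′(0) = 1/2
g′′(0) = 1/4
g′′′(0) = 0
g^(4)(0) = -3/16
So c_4 = g^(4)(0)/4! = -1/128.

-1/128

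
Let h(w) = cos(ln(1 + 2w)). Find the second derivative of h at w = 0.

Let u equal the inner series; expand the outer function in u and truncate.
The coefficient of w^2 in the expansion is -2, so h′′(0) = 2! * (-2) = -4.

-4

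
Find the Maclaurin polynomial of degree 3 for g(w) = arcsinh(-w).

w^3/6 - w

[w^0] = 0;  [w^1] = -1;  [w^2] = 0;  [w^3] = 1/6.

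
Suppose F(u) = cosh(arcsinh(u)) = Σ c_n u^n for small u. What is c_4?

-1/8

Substitute the inner expansion into the outer series and collect powers.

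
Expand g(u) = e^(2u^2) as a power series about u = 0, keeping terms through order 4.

2*u^4 + 2*u^2 + 1

Compute the successive derivatives at the expansion point and divide by k!.
g(0) = 1
g′(0) = 0
g′′(0) = 4
g′′′(0) = 0
g^(4)(0) = 48
Dividing each by k! gives the coefficients c_0, ..., c_4.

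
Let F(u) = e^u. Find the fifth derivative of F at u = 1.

The coefficient of (u - 1)^5 in the expansion is e/120, so F^(5)(1) = 5! * (e/120) = e.

e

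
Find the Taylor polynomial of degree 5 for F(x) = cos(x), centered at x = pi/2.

-(x - pi/2)^5/120 + (x - pi/2)^3/6 - (x - pi/2)

Compute the successive derivatives at the expansion point and divide by k!.
[(x - pi/2)^0] = 0;  [(x - pi/2)^1] = -1;  [(x - pi/2)^2] = 0;  [(x - pi/2)^3] = 1/6;  [(x - pi/2)^4] = 0;  [(x - pi/2)^5] = -1/120.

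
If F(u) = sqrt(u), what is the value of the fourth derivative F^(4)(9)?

-5/11664

From the series, [(u - 9)^4] F = -5/279936; multiply by 4! = 24 to get -5/11664.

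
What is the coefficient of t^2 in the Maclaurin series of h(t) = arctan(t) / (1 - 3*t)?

3

Multiply the numerator's expansion by the denominator's geometric series.
[t^0] = 0;  [t^1] = 1;  [t^2] = 3.
So c_2 = h′′(0)/2! = 3.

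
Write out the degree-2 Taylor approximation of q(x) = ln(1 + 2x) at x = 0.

Differentiate repeatedly and evaluate at the center.
q(0) = 0
q′(0) = 2
q′′(0) = -4
Dividing each by k! gives the coefficients c_0, ..., c_2.

-2*x^2 + 2*x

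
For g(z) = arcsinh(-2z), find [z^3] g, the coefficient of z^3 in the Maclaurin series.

g(0) = 0
g′(0) = -2
g′′(0) = 0
g′′′(0) = 8
So c_3 = g′′′(0)/3! = 4/3.

4/3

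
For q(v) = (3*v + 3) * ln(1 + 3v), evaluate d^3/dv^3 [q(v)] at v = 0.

Shift and add copies of the series according to the polynomial's terms.
From the series, [v^3] q = 27/2; multiply by 3! = 6 to get 81.

81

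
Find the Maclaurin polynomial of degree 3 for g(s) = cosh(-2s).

2*s^2 + 1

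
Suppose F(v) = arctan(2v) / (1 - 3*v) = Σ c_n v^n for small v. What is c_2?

Use 1/(1 - r) = Σ r^k on the denominator, then take the Cauchy product.
So c_2 = F′′(0)/2! = 6.

6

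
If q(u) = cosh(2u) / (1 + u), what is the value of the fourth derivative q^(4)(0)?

Take the Cauchy product of the two expansions.
From the series, [u^4] q = 11/3; multiply by 4! = 24 to get 88.

88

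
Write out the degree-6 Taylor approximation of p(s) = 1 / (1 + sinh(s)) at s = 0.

Use the geometric series for the reciprocal, then substitute.
p(0) = 1
p′(0) = -1
p′′(0) = 2
p′′′(0) = -7
p^(4)(0) = 32
p^(5)(0) = -181
p^(6)(0) = 1232
Dividing each by k! gives the coefficients c_0, ..., c_6.

77*s^6/45 - 181*s^5/120 + 4*s^4/3 - 7*s^3/6 + s^2 - s + 1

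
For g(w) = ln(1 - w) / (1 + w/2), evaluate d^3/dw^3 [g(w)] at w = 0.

-2

Expand each factor separately, then convolve coefficients.
The coefficient of w^3 in the expansion is -1/3, so g′′′(0) = 3! * (-1/3) = -2.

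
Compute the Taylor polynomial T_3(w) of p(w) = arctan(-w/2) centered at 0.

w^3/24 - w/2

Differentiate repeatedly and evaluate at the center.
p(0) = 0
p′(0) = -1/2
p′′(0) = 0
p′′′(0) = 1/4
Dividing each by k! gives the coefficients c_0, ..., c_3.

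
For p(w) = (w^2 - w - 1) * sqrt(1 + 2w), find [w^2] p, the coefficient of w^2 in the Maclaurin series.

1/2

Multiply each power in the prefactor through the base expansion.
p(0) = -1
p′(0) = -2
p′′(0) = 1
So c_2 = p′′(0)/2! = 1/2.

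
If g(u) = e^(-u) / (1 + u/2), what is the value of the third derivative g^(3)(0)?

-19/4

Multiply the two series term by term and collect like powers.
The coefficient of u^3 in the expansion is -19/24, so g′′′(0) = 3! * (-19/24) = -19/4.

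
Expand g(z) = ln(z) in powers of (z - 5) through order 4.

Differentiate repeatedly and evaluate at the center.
g(5) = ln(5)
g′(5) = 1/5
g′′(5) = -1/25
g′′′(5) = 2/125
g^(4)(5) = -6/625

-(z - 5)^4/2500 + (z - 5)^3/375 - (z - 5)^2/50 + (z - 5)/5 + ln(5)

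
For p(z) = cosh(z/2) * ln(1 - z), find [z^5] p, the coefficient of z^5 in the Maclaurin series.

Write out both Maclaurin series and multiply, keeping only the needed powers.

-469/1920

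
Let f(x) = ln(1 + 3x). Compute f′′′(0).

54

The coefficient of x^3 in the expansion is 9, so f′′′(0) = 3! * (9) = 54.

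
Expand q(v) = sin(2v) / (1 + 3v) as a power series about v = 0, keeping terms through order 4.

-50*v^4 + 50*v^3/3 - 6*v^2 + 2*v

Write out both Maclaurin series and multiply, keeping only the needed powers.
[v^0] = 0;  [v^1] = 2;  [v^2] = -6;  [v^3] = 50/3;  [v^4] = -50.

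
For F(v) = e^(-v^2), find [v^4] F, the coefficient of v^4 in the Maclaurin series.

F(0) = 1
F′(0) = 0
F′′(0) = -2
F′′′(0) = 0
F^(4)(0) = 12
So c_4 = F^(4)(0)/4! = 1/2.

1/2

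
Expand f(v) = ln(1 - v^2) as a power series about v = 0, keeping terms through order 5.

-v^4/2 - v^2

f(0) = 0
f′(0) = 0
f′′(0) = -2
f′′′(0) = 0
f^(4)(0) = -12
f^(5)(0) = 0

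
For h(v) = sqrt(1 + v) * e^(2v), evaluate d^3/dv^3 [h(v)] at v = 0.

Expand each factor separately, then convolve coefficients.
The coefficient of v^3 in the expansion is 103/48, so h′′′(0) = 3! * (103/48) = 103/8.

103/8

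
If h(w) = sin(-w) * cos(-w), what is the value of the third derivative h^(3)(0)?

Write out both Maclaurin series and multiply, keeping only the needed powers.
The coefficient of w^3 in the expansion is 2/3, so h′′′(0) = 3! * (2/3) = 4.

4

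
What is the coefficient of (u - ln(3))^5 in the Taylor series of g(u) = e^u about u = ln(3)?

1/40

Differentiate repeatedly and evaluate at the center.
g(ln(3)) = 3
g′(ln(3)) = 3
g′′(ln(3)) = 3
g′′′(ln(3)) = 3
g^(4)(ln(3)) = 3
g^(5)(ln(3)) = 3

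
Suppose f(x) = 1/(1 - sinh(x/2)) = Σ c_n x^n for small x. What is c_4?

1/12

Substitute the inner expansion into the outer series and collect powers.
f(0) = 1
f′(0) = 1/2
f′′(0) = 1/2
f′′′(0) = 7/8
f^(4)(0) = 2
So c_4 = f^(4)(0)/4! = 1/12.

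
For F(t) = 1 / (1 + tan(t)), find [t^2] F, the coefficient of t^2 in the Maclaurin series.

1

Use the geometric series for the reciprocal, then substitute.
So c_2 = F′′(0)/2! = 1.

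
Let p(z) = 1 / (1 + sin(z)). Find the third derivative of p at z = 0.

Use the geometric series for the reciprocal, then substitute.
From the series, [z^3] p = -5/6; multiply by 3! = 6 to get -5.

-5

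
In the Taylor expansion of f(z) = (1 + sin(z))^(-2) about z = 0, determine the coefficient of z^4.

4

Substitute the inner expansion into the outer series and collect powers.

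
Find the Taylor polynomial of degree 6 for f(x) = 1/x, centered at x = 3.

(x - 3)^6/2187 - (x - 3)^5/729 + (x - 3)^4/243 - (x - 3)^3/81 + (x - 3)^2/27 - (x - 3)/9 + 1/3

Differentiate repeatedly and evaluate at the center.
f(3) = 1/3
f′(3) = -1/9
f′′(3) = 2/27
f′′′(3) = -2/27
f^(4)(3) = 8/81
f^(5)(3) = -40/243
f^(6)(3) = 80/243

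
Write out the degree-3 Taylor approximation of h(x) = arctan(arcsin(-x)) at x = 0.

x^3/6 - x

Let u equal the inner series; expand the outer function in u and truncate.
h(0) = 0
h′(0) = -1
h′′(0) = 0
h′′′(0) = 1
Dividing each by k! gives the coefficients c_0, ..., c_3.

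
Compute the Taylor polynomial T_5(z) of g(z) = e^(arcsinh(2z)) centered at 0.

Substitute the inner expansion into the outer series and collect powers.
g(0) = 1
g′(0) = 2
g′′(0) = 4
g′′′(0) = 0
g^(4)(0) = -48
g^(5)(0) = 0
Dividing each by k! gives the coefficients c_0, ..., c_5.

-2*z^4 + 2*z^2 + 2*z + 1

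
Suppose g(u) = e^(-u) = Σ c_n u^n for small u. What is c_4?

g(0) = 1
g′(0) = -1
g′′(0) = 1
g′′′(0) = -1
g^(4)(0) = 1

1/24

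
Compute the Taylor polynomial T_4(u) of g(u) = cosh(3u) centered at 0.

27*u^4/8 + 9*u^2/2 + 1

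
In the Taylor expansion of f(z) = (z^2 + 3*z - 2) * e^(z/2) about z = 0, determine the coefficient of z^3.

5/6

Distribute the polynomial across the series and collect like powers.
f(0) = -2
f′(0) = 2
f′′(0) = 9/2
f′′′(0) = 5
So c_3 = f′′′(0)/3! = 5/6.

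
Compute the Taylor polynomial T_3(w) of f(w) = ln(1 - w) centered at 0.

f(0) = 0
f′(0) = -1
f′′(0) = -1
f′′′(0) = -2
The Taylor polynomial is Σ f^(k)(0)/k! · w^k.

-w^3/3 - w^2/2 - w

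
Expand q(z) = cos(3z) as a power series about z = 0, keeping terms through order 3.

1 - 9*z^2/2

q(0) = 1
q′(0) = 0
q′′(0) = -9
q′′′(0) = 0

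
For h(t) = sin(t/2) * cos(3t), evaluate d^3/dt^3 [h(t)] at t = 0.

-109/8

Write out both Maclaurin series and multiply, keeping only the needed powers.
From the series, [t^3] h = -109/48; multiply by 3! = 6 to get -109/8.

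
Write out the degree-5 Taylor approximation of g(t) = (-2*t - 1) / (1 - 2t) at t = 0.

Distribute the polynomial across the series and collect like powers.
g(0) = -1
g′(0) = -4
g′′(0) = -16
g′′′(0) = -96
g^(4)(0) = -768
g^(5)(0) = -7680
Then c_k = g^(k)(0)/k! gives each Taylor coefficient.

-64*t^5 - 32*t^4 - 16*t^3 - 8*t^2 - 4*t - 1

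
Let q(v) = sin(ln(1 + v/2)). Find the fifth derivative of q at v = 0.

-5/16

Let u equal the inner series; expand the outer function in u and truncate.
The coefficient of v^5 in the expansion is -1/384, so q^(5)(0) = 5! * (-1/384) = -5/16.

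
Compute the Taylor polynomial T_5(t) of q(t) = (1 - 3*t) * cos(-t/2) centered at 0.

Multiply each power in the prefactor through the base expansion.
q(0) = 1
q′(0) = -3
q′′(0) = -1/4
q′′′(0) = 9/4
q^(4)(0) = 1/16
q^(5)(0) = -15/16
The Taylor polynomial is Σ q^(k)(0)/k! · t^k.

-t^5/128 + t^4/384 + 3*t^3/8 - t^2/8 - 3*t + 1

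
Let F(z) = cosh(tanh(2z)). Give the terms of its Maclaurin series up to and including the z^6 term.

Plug the Maclaurin series of the inner function into that of the outer and collect terms.

388*z^6/45 - 14*z^4/3 + 2*z^2 + 1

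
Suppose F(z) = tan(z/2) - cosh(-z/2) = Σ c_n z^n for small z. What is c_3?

Expand each term separately and add.
[z^0] = -1;  [z^1] = 1/2;  [z^2] = -1/8;  [z^3] = 1/24.
So c_3 = F′′′(0)/3! = 1/24.

1/24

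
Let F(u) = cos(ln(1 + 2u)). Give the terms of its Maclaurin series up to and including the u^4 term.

Plug the Maclaurin series of the inner function into that of the outer and collect terms.
F(0) = 1
F′(0) = 0
F′′(0) = -4
F′′′(0) = 24
F^(4)(0) = -160
Dividing each by k! gives the coefficients c_0, ..., c_4.

-20*u^4/3 + 4*u^3 - 2*u^2 + 1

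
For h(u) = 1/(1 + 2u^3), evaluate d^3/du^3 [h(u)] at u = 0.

-12

Compute the successive derivatives at the expansion point and divide by k!.
The coefficient of u^3 in the expansion is -2, so h′′′(0) = 3! * (-2) = -12.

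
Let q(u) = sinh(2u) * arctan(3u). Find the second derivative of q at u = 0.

12

Multiply the two series term by term and collect like powers.
From the series, [u^2] q = 6; multiply by 2! = 2 to get 12.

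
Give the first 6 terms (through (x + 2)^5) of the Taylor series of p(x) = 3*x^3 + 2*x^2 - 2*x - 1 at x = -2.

3*(x + 2)^3 - 16*(x + 2)^2 + 26*(x + 2) - 13

Compute the successive derivatives at the expansion point and divide by k!.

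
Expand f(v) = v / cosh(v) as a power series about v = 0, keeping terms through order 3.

Invert the denominator's series and multiply.

-v^3/2 + v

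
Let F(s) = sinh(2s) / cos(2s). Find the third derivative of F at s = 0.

Write the quotient as an unknown series and match coefficients against numerator = denominator · series.
The coefficient of s^3 in the expansion is 16/3, so F′′′(0) = 3! * (16/3) = 32.

32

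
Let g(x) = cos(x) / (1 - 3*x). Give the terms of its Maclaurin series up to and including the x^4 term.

Multiply the numerator's expansion by the denominator's geometric series.
[x^0] = 1;  [x^1] = 3;  [x^2] = 17/2;  [x^3] = 51/2;  [x^4] = 1837/24.

1837*x^4/24 + 51*x^3/2 + 17*x^2/2 + 3*x + 1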